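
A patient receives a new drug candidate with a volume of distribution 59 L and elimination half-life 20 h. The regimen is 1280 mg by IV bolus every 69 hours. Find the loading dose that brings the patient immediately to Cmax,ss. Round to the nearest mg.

1409 mg

f = (1/2)^(69/20) ≈ 0.091505; accumulation ratio R = 1/(1−f) ≈ 1.10072.
Loading dose to hit Cmax,ss on first dose: D_load = D_maint·R ≈ 1280 × 1.10072 ≈ 1408.92 mg.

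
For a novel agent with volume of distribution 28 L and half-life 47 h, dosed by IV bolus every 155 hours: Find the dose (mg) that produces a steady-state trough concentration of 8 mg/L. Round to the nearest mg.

1979 mg

τ/t½ = 155/47 ≈ 3.2979, so f = (1/2)^(155/47) ≈ 0.101681.
Cmin,ss = (D/Vd)·f/(1−f), so D = Cmin,ss·Vd·(1−f)/f.
D = 8 × 28 × (1−f)/f ≈ 8 × 28 × 8.83468 ≈ 1978.97 mg.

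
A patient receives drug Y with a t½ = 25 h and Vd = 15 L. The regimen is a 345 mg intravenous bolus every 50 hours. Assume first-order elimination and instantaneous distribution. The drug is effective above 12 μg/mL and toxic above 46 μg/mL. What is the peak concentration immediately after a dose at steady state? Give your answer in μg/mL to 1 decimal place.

30.7 μg/mL

τ = 50 h = 2 half-lives, so f = (1/2)^2 = 0.25.
Accumulation ratio R = 1/(1 − f) = 1/0.75 = 4/3.
Single-dose peak C₀ = D/Vd = 345/15 = 23 μg/mL.
Steady-state peak Cmax,ss = C₀·R = 23 × 4/3 ≈ 30.667 μg/mL.
Peak 30.7 μg/mL vs MTC 46 μg/mL: below toxic threshold.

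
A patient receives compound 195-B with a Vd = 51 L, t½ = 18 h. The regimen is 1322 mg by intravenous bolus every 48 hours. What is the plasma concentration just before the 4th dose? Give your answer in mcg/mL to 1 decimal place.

f = (1/2)^(τ/t½) = (1/2)^(48/18) ≈ 0.1575.
C₀ = D/Vd = 1322/51 ≈ 25.922 mcg/mL.
Before the 4th dose, 3 doses have been given. Superposition: Cmin = C₀·(f + f² + … + f^3).
≈ 25.922 × (0.1575 + 0.0248 + 0.0039) ≈ 25.922 × 0.1862 ≈ 4.827 mcg/mL.

4.8 mcg/mL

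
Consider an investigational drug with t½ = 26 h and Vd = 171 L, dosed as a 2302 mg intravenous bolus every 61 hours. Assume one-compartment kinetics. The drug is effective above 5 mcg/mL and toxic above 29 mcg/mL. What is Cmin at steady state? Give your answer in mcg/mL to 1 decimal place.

Over one 61-h interval, 61/26 ≈ 2.3462 half-lives elapse, leaving f ≈ 0.1967 of each dose.
At steady state, accumulation factor R = 1/(1 − e^(−kτ)) ≈ 1.2449.
Single-dose peak C₀ = D/Vd = 2302/171 ≈ 13.462 mcg/mL.
Steady-state peak Cmax,ss = C₀·R ≈ 13.462 × 1.2449 ≈ 16.759 mcg/mL.
Steady-state trough Cmin,ss = Cmax,ss·f ≈ 16.759 × 0.1967 ≈ 3.296 mcg/mL.
Trough 3.3 mcg/mL vs MEC 5 mcg/mL: subtherapeutic.

3.3 mcg/mL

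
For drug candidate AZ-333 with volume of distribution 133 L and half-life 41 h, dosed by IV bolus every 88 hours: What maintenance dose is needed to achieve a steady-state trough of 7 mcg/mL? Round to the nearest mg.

3191 mg

τ/t½ = 88/41 ≈ 2.1463, so f = (1/2)^(88/41) ≈ 0.225885.
Cmin,ss = (D/Vd)·f/(1−f), so D = Cmin,ss·Vd·(1−f)/f.
D = 7 × 133 × (1−f)/f ≈ 7 × 133 × 3.42703 ≈ 3190.56 mg.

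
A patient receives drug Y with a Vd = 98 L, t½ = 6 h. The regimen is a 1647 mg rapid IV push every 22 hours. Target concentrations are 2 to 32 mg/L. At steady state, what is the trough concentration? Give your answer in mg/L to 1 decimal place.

1.4 mg/L

k = ln2/t½ = ln2/6 ≈ 0.115525 h⁻¹; fraction remaining f = e^(−kτ) = e^(−0.115525×22) ≈ 0.0787.
Each bolus raises the concentration by D/Vd = 1647/98 ≈ 16.806 mg/L.
Steady-state trough Cmin,ss = C₀·f/(1−f) ≈ 16.806 × 0.0787/0.9213 ≈ 1.436 mg/L.
Trough 1.4 mg/L vs MEC 2 mg/L: subtherapeutic.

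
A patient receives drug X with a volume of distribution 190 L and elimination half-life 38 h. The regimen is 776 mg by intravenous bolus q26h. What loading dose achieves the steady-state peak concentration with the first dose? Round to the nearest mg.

f = (1/2)^(26/38) ≈ 0.622346; accumulation ratio R = 1/(1−f) ≈ 2.64793.
Loading dose to hit Cmax,ss on first dose: D_load = D_maint·R ≈ 776 × 2.64793 ≈ 2054.79 mg.

2055 mg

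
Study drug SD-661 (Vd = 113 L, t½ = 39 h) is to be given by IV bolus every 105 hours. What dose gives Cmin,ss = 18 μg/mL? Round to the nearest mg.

τ/t½ = 105/39 ≈ 2.6923, so f = (1/2)^(105/39) ≈ 0.154716.
Cmin,ss = (D/Vd)·f/(1−f), so D = Cmin,ss·Vd·(1−f)/f.
D = 18 × 113 × (1−f)/f ≈ 18 × 113 × 5.46346 ≈ 11112.68 mg.

11113 mg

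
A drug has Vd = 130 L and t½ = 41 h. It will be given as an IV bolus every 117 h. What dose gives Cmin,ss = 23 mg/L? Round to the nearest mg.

τ/t½ = 117/41 ≈ 2.8537, so f = (1/2)^(117/41) ≈ 0.138345.
Cmin,ss = (D/Vd)·f/(1−f), so D = Cmin,ss·Vd·(1−f)/f.
D = 23 × 130 × (1−f)/f ≈ 23 × 130 × 6.22831 ≈ 18622.65 mg.

18623 mg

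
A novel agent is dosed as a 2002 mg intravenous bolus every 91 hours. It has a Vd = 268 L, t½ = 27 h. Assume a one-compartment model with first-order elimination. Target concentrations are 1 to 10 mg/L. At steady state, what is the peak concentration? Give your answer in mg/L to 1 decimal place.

Over one 91-h interval, 91/27 ≈ 3.3704 half-lives elapse, leaving f ≈ 0.0967 of each dose.
Accumulation ratio R = 1/(1 − f) ≈ 1/0.9033 ≈ 1.1071.
Single-dose peak C₀ = D/Vd = 2002/268 ≈ 7.470 mg/L.
Steady-state peak Cmax,ss = C₀·R ≈ 7.470 × 1.1071 ≈ 8.270 mg/L.
Peak 8.3 mg/L vs MTC 10 mg/L: below toxic threshold.

8.3 mg/L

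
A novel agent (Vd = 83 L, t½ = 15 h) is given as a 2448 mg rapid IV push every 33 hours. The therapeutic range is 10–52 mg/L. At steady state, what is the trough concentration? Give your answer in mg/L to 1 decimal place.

Over one 33-h interval, 33/15 ≈ 2.2 half-lives elapse, leaving f ≈ 0.2176 of each dose.
Single-dose peak C₀ = D/Vd = 2448/83 ≈ 29.494 mg/L.
Steady-state trough Cmin,ss = C₀·f/(1−f) ≈ 29.494 × 0.2176/0.7824 ≈ 8.203 mg/L.
Trough 8.2 mg/L vs MEC 10 mg/L: subtherapeutic.

8.2 mg/L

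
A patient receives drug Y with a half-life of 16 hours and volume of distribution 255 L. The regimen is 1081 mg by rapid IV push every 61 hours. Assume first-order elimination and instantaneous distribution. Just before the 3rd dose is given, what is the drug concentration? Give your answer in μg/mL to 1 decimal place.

0.3 μg/mL

f = (1/2)^(τ/t½) = (1/2)^(61/16) ≈ 0.0712.
C₀ = D/Vd = 1081/255 ≈ 4.239 μg/mL.
Before the 3rd dose, 2 doses have been given. Superposition: Cmin = C₀·(f + f²).
≈ 4.239 × (0.0712 + 0.0051) ≈ 4.239 × 0.0763 ≈ 0.323 μg/mL.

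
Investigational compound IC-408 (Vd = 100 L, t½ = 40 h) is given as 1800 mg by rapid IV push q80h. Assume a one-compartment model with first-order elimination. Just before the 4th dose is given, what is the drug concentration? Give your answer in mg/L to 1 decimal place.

f = (1/2)^(τ/t½) = (1/2)^(80/40) ≈ 0.2500.
C₀ = D/Vd = 1800/100 ≈ 18.000 mg/L.
Before the 4th dose, 3 doses have been given. Superposition: Cmin = C₀·(f + f² + … + f^3).
≈ 18.000 × (0.2500 + 0.0625 + 0.0156) ≈ 18.000 × 0.3281 ≈ 5.906 mg/L.

5.9 mg/L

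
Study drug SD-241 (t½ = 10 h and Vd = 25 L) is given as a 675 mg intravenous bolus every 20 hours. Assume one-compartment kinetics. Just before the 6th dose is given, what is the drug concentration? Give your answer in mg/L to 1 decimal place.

f = (1/2)^(τ/t½) = (1/2)^(20/10) ≈ 0.2500.
C₀ = D/Vd = 675/25 ≈ 27.000 mg/L.
Before the 6th dose, 5 doses have been given. Superposition: Cmin = C₀·(f + f² + … + f^5).
≈ 27.000 × (0.2500 + 0.0625 + 0.0156 + 0.0039 + 0.0010) ≈ 27.000 × 0.3330 ≈ 8.991 mg/L.

9.0 mg/L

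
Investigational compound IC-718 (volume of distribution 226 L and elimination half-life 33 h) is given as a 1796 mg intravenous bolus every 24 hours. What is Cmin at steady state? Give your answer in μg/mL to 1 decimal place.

12.1 μg/mL

τ/t½ = 24/33 ≈ 0.72727, so fraction remaining f = (1/2)^(24/33) ≈ 0.6040.
Accumulation ratio R = 1/(1 − f) ≈ 1/0.3960 ≈ 2.5253.
Each bolus raises the concentration by D/Vd = 1796/226 ≈ 7.947 μg/mL.
Cmax,ss = C₀/(1 − f) ≈ 7.947/0.3960 ≈ 20.068 μg/mL.
One interval later, Cmin,ss = Cmax,ss·e^(−kτ) ≈ 20.068 × 0.6040 ≈ 12.121 μg/mL.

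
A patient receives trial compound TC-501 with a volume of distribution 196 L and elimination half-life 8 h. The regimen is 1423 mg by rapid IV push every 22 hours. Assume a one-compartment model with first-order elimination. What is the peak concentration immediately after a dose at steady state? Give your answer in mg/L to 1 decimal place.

8.5 mg/L

k = ln2/t½ = ln2/8 ≈ 0.086643 h⁻¹; fraction remaining f = e^(−kτ) = e^(−0.086643×22) ≈ 0.1487.
At steady state, accumulation factor R = 1/(1 − e^(−kτ)) ≈ 1.1747.
Each bolus raises the concentration by D/Vd = 1423/196 ≈ 7.260 mg/L.
Cmax,ss = C₀/(1 − f) ≈ 7.260/0.8513 ≈ 8.528 mg/L.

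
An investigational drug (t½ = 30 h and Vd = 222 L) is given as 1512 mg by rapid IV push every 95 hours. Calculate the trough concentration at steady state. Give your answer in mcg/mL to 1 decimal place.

τ/t½ = 95/30 ≈ 3.1667, so fraction remaining f = (1/2)^(95/30) ≈ 0.1114.
Each bolus raises the concentration by D/Vd = 1512/222 ≈ 6.811 mcg/mL.
Steady-state trough Cmin,ss = C₀·f/(1−f) ≈ 6.811 × 0.1114/0.8886 ≈ 0.854 mcg/mL.

0.9 mcg/mL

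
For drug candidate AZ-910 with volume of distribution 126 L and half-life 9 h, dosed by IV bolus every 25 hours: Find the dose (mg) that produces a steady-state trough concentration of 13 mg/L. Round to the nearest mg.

9595 mg

τ/t½ = 25/9 ≈ 2.7778, so f = (1/2)^(25/9) ≈ 0.145816.
Cmin,ss = (D/Vd)·f/(1−f), so D = Cmin,ss·Vd·(1−f)/f.
D = 13 × 126 × (1−f)/f ≈ 13 × 126 × 5.85796 ≈ 9595.34 mg.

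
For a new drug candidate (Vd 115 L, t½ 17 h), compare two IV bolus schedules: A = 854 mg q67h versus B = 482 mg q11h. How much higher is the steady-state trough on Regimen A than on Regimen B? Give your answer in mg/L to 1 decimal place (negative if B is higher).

-6.9 mg/L

Regimen A: f = (1/2)^(67/17) ≈ 0.0651; Cmin,ss = (854/115)·f/(1−f) ≈ 0.517 mg/L.
Regimen B: f = (1/2)^(11/17) ≈ 0.6386; Cmin,ss = (482/115)·f/(1−f) ≈ 7.406 mg/L.
Difference ≈ 0.517 − 7.406 ≈ -6.889 mg/L.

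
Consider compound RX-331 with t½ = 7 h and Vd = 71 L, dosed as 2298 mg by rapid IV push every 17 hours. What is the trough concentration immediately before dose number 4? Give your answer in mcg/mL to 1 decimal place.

f = (1/2)^(τ/t½) = (1/2)^(17/7) ≈ 0.1857.
C₀ = D/Vd = 2298/71 ≈ 32.366 mcg/mL.
Before the 4th dose, 3 doses have been given. Superposition: Cmin = C₀·(f + f² + … + f^3).
≈ 32.366 × (0.1857 + 0.0345 + 0.0064) ≈ 32.366 × 0.2266 ≈ 7.334 mcg/mL.

7.3 mcg/mL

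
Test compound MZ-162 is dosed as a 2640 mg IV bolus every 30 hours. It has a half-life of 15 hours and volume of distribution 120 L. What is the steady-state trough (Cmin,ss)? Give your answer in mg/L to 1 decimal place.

The dosing interval is 2 half-lives, so f = 2^(−2) = 0.25.
Accumulation ratio R = 1/(1 − f) = 1/0.75 = 4/3.
Single-dose peak C₀ = D/Vd = 2640/120 = 22 mg/L.
Steady-state peak Cmax,ss = C₀·R = 22 × 4/3 ≈ 29.333 mg/L.
Steady-state trough Cmin,ss = Cmax,ss·f ≈ 29.333 × 0.25 ≈ 7.333 mg/L.

7.3 mg/L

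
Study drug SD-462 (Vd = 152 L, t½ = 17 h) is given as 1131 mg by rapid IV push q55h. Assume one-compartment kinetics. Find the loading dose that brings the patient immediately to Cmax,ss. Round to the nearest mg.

1265 mg

f = (1/2)^(55/17) ≈ 0.106189; accumulation ratio R = 1/(1−f) ≈ 1.11880.
Loading dose to hit Cmax,ss on first dose: D_load = D_maint·R ≈ 1131 × 1.11880 ≈ 1265.36 mg.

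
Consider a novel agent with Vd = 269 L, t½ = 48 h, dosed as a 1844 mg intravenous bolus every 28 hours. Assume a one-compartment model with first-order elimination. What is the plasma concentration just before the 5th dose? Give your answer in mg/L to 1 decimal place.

11.0 mg/L

f = (1/2)^(τ/t½) = (1/2)^(28/48) ≈ 0.6674.
C₀ = D/Vd = 1844/269 ≈ 6.855 mg/L.
Before the 5th dose, 4 doses have been given. Superposition: Cmin = C₀·(f + f² + … + f^4).
≈ 6.855 × (0.6674 + 0.4454 + 0.2973 + 0.1984) ≈ 6.855 × 1.6085 ≈ 11.026 mg/L.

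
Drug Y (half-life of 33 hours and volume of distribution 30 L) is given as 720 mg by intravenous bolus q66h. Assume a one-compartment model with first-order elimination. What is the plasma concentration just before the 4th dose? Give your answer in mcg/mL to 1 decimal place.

f = (1/2)^(τ/t½) = (1/2)^(66/33) ≈ 0.2500.
C₀ = D/Vd = 720/30 ≈ 24.000 mcg/mL.
Before the 4th dose, 3 doses have been given. Superposition: Cmin = C₀·(f + f² + … + f^3).
≈ 24.000 × (0.2500 + 0.0625 + 0.0156) ≈ 24.000 × 0.3281 ≈ 7.874 mcg/mL.

7.9 mcg/mL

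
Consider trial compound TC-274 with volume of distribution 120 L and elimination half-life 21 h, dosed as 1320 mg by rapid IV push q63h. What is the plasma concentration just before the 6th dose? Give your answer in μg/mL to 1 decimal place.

1.6 μg/mL

f = (1/2)^(τ/t½) = (1/2)^(63/21) ≈ 0.1250.
C₀ = D/Vd = 1320/120 ≈ 11.000 μg/mL.
Before the 6th dose, 5 doses have been given. Superposition: Cmin = C₀·(f + f² + … + f^5).
≈ 11.000 × (0.1250 + 0.0156 + 0.0020 + 0.0002 + 0.0000) ≈ 11.000 × 0.1428 ≈ 1.571 μg/mL.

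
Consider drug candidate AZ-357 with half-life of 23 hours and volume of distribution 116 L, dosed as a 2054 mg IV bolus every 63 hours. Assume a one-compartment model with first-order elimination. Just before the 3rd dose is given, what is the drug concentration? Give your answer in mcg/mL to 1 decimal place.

f = (1/2)^(τ/t½) = (1/2)^(63/23) ≈ 0.1498.
C₀ = D/Vd = 2054/116 ≈ 17.707 mcg/mL.
Before the 3rd dose, 2 doses have been given. Superposition: Cmin = C₀·(f + f²).
≈ 17.707 × (0.1498 + 0.0224) ≈ 17.707 × 0.1722 ≈ 3.049 mcg/mL.

3.0 mcg/mL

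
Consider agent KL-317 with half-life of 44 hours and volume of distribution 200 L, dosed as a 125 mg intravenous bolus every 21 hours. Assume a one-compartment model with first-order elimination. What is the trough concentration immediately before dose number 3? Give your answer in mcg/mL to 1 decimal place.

f = (1/2)^(τ/t½) = (1/2)^(21/44) ≈ 0.7183.
C₀ = D/Vd = 125/200 ≈ 0.625 mcg/mL.
Before the 3rd dose, 2 doses have been given. Superposition: Cmin = C₀·(f + f²).
≈ 0.625 × (0.7183 + 0.5160) ≈ 0.625 × 1.2343 ≈ 0.771 mcg/mL.

0.8 mcg/mL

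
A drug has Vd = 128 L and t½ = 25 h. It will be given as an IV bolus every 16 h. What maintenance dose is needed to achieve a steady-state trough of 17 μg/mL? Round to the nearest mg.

1215 mg

τ/t½ = 16/25 ≈ 0.64, so f = (1/2)^(16/25) ≈ 0.641713.
Cmin,ss = (D/Vd)·f/(1−f), so D = Cmin,ss·Vd·(1−f)/f.
D = 17 × 128 × (1−f)/f ≈ 17 × 128 × 0.55833 ≈ 1214.93 mg.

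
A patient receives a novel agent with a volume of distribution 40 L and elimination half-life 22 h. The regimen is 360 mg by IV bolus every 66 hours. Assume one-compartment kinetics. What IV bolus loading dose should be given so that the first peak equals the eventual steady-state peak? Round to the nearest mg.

f = (1/2)^(66/22) ≈ 0.125000; accumulation ratio R = 1/(1−f) ≈ 1.14286.
Loading dose to hit Cmax,ss on first dose: D_load = D_maint·R ≈ 360 × 1.14286 ≈ 411.43 mg.

411 mg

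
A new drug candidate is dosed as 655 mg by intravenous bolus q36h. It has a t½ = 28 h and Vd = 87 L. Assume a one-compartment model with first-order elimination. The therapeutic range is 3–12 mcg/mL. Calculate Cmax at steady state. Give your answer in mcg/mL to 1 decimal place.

12.8 mcg/mL

τ/t½ = 36/28 ≈ 1.2857, so fraction remaining f = (1/2)^(36/28) ≈ 0.4102.
At steady state, accumulation factor R = 1/(1 − e^(−kτ)) ≈ 1.6955.
Each bolus raises the concentration by D/Vd = 655/87 ≈ 7.529 mcg/mL.
Steady-state peak Cmax,ss = C₀·R ≈ 7.529 × 1.6955 ≈ 12.765 mcg/mL.
Peak 12.8 mcg/mL vs MTC 12 mcg/mL: exceeds toxic threshold.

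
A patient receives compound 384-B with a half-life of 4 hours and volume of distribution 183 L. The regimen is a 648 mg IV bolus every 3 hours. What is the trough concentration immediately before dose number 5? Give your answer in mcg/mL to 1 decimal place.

f = (1/2)^(τ/t½) = (1/2)^(3/4) ≈ 0.5946.
C₀ = D/Vd = 648/183 ≈ 3.541 mcg/mL.
Before the 5th dose, 4 doses have been given. Superposition: Cmin = C₀·(f + f² + … + f^4).
≈ 3.541 × (0.5946 + 0.3535 + 0.2102 + 0.1250) ≈ 3.541 × 1.2833 ≈ 4.544 mcg/mL.

4.5 mcg/mL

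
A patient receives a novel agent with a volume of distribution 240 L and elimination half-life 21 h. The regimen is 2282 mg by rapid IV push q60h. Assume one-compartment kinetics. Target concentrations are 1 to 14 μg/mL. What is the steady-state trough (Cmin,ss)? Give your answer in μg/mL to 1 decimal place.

1.5 μg/mL

k = ln2/t½ = ln2/21 ≈ 0.033007 h⁻¹; fraction remaining f = e^(−kτ) = e^(−0.033007×60) ≈ 0.1380.
At steady state, accumulation factor R = 1/(1 − e^(−kτ)) ≈ 1.1601.
Each bolus raises the concentration by D/Vd = 2282/240 ≈ 9.508 μg/mL.
Cmax,ss = C₀/(1 − f) ≈ 9.508/0.8620 ≈ 11.030 μg/mL.
Steady-state trough Cmin,ss = Cmax,ss·f ≈ 11.030 × 0.1380 ≈ 1.522 μg/mL.
Trough 1.5 μg/mL vs MEC 1 μg/mL: adequate.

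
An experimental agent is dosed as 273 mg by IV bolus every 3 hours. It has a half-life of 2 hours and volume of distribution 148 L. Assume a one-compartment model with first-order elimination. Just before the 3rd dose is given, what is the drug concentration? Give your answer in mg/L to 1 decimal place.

0.9 mg/L

f = (1/2)^(τ/t½) = (1/2)^(3/2) ≈ 0.3536.
C₀ = D/Vd = 273/148 ≈ 1.845 mg/L.
Before the 3rd dose, 2 doses have been given. Superposition: Cmin = C₀·(f + f²).
≈ 1.845 × (0.3536 + 0.1250) ≈ 1.845 × 0.4786 ≈ 0.883 mg/L.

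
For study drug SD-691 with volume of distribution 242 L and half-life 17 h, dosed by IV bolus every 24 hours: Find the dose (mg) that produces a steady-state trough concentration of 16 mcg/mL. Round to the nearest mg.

6430 mg

τ/t½ = 24/17 ≈ 1.4118, so f = (1/2)^(24/17) ≈ 0.375852.
Cmin,ss = (D/Vd)·f/(1−f), so D = Cmin,ss·Vd·(1−f)/f.
D = 16 × 242 × (1−f)/f ≈ 16 × 242 × 1.66062 ≈ 6429.92 mg.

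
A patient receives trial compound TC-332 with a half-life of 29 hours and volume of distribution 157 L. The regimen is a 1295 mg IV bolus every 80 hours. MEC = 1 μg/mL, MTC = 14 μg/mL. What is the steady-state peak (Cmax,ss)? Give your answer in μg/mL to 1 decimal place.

k = ln2/t½ = ln2/29 ≈ 0.023902 h⁻¹; fraction remaining f = e^(−kτ) = e^(−0.023902×80) ≈ 0.1478.
At steady state, accumulation factor R = 1/(1 − e^(−kτ)) ≈ 1.1734.
Each bolus raises the concentration by D/Vd = 1295/157 ≈ 8.248 μg/mL.
Cmax,ss = C₀/(1 − f) ≈ 8.248/0.8522 ≈ 9.678 μg/mL.
Peak 9.7 μg/mL vs MTC 14 μg/mL: below toxic threshold.

9.7 μg/mL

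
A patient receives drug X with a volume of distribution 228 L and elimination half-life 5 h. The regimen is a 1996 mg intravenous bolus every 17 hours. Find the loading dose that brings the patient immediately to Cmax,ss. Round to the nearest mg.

2205 mg

f = (1/2)^(17/5) ≈ 0.094732; accumulation ratio R = 1/(1−f) ≈ 1.10465.
Loading dose to hit Cmax,ss on first dose: D_load = D_maint·R ≈ 1996 × 1.10465 ≈ 2204.88 mg.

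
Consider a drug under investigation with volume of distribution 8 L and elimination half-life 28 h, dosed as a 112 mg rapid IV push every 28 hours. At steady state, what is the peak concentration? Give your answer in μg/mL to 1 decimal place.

τ = 28 h = 1 half-life, so f = (1/2)^1 = 0.5.
Accumulation ratio R = 1/(1 − f) = 1/0.5 = 2/1.
Single-dose peak C₀ = D/Vd = 112/8 = 14 μg/mL.
Steady-state peak Cmax,ss = C₀·R = 14 × 2/1 ≈ 28.000 μg/mL.

28.0 μg/mL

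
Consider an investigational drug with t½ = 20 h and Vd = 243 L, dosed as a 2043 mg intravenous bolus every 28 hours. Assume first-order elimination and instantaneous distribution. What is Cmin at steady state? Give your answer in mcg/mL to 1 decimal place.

τ/t½ = 28/20 ≈ 1.4, so fraction remaining f = (1/2)^(28/20) ≈ 0.3789.
Accumulation ratio R = 1/(1 − f) ≈ 1/0.6211 ≈ 1.6100.
Single-dose peak C₀ = D/Vd = 2043/243 ≈ 8.407 mcg/mL.
Cmax,ss = C₀/(1 − f) ≈ 8.407/0.6211 ≈ 13.536 mcg/mL.
Steady-state trough Cmin,ss = Cmax,ss·f ≈ 13.536 × 0.3789 ≈ 5.129 mcg/mL.

5.1 mcg/mL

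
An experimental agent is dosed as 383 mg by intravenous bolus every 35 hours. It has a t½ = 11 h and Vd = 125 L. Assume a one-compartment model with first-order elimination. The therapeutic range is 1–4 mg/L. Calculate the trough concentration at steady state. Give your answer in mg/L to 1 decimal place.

0.4 mg/L

k = ln2/t½ = ln2/11 ≈ 0.063013 h⁻¹; fraction remaining f = e^(−kτ) = e^(−0.063013×35) ≈ 0.1102.
At steady state, accumulation factor R = 1/(1 − e^(−kτ)) ≈ 1.1238.
Each bolus raises the concentration by D/Vd = 383/125 ≈ 3.064 mg/L.
Cmax,ss = C₀/(1 − f) ≈ 3.064/0.8898 ≈ 3.443 mg/L.
One interval later, Cmin,ss = Cmax,ss·e^(−kτ) ≈ 3.443 × 0.1102 ≈ 0.379 mg/L.
Trough 0.4 mg/L vs MEC 1 mg/L: subtherapeutic.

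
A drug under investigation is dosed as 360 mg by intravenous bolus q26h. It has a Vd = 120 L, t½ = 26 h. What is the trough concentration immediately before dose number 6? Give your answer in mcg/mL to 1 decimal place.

2.9 mcg/mL

f = (1/2)^(τ/t½) = (1/2)^(26/26) ≈ 0.5000.
C₀ = D/Vd = 360/120 ≈ 3.000 mcg/mL.
Before the 6th dose, 5 doses have been given. Superposition: Cmin = C₀·(f + f² + … + f^5).
≈ 3.000 × (0.5000 + 0.2500 + 0.1250 + 0.0625 + 0.0313) ≈ 3.000 × 0.9688 ≈ 2.906 mcg/mL.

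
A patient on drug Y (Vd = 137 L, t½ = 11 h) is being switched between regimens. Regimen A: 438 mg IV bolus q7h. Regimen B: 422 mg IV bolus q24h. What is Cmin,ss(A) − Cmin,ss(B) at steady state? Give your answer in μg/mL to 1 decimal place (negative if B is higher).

Regimen A: f = (1/2)^(7/11) ≈ 0.6433; Cmin,ss = (438/137)·f/(1−f) ≈ 5.766 μg/mL.
Regimen B: f = (1/2)^(24/11) ≈ 0.2204; Cmin,ss = (422/137)·f/(1−f) ≈ 0.871 μg/mL.
Difference ≈ 5.766 − 0.871 ≈ 4.895 μg/mL.

4.9 μg/mL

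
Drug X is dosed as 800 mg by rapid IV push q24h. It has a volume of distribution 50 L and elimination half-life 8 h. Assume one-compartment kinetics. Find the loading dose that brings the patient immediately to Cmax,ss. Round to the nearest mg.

914 mg

f = (1/2)^(24/8) ≈ 0.125000; accumulation ratio R = 1/(1−f) ≈ 1.14286.
Loading dose to hit Cmax,ss on first dose: D_load = D_maint·R ≈ 800 × 1.14286 ≈ 914.29 mg.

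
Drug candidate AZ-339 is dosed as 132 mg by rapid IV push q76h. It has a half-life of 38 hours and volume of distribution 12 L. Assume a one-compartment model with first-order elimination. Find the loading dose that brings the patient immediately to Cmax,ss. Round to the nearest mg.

176 mg

f = (1/2)^(76/38) ≈ 0.250000; accumulation ratio R = 1/(1−f) ≈ 1.33333.
Loading dose to hit Cmax,ss on first dose: D_load = D_maint·R ≈ 132 × 1.33333 ≈ 176.00 mg.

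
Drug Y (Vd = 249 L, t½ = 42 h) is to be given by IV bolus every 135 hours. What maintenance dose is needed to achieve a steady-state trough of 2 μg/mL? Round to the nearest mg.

τ/t½ = 135/42 ≈ 3.2143, so f = (1/2)^(135/42) ≈ 0.107747.
Cmin,ss = (D/Vd)·f/(1−f), so D = Cmin,ss·Vd·(1−f)/f.
D = 2 × 249 × (1−f)/f ≈ 2 × 249 × 8.28100 ≈ 4123.94 mg.

4124 mg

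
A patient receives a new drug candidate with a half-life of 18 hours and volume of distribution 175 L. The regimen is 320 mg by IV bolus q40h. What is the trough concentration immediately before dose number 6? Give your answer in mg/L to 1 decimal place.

0.5 mg/L

f = (1/2)^(τ/t½) = (1/2)^(40/18) ≈ 0.2143.
C₀ = D/Vd = 320/175 ≈ 1.829 mg/L.
Before the 6th dose, 5 doses have been given. Superposition: Cmin = C₀·(f + f² + … + f^5).
≈ 1.829 × (0.2143 + 0.0459 + 0.0098 + 0.0021 + 0.0005) ≈ 1.829 × 0.2726 ≈ 0.499 mg/L.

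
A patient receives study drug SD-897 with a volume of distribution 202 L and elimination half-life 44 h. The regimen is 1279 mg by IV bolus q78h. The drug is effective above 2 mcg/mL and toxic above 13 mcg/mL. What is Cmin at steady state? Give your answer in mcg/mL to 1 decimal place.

τ/t½ = 78/44 ≈ 1.7727, so fraction remaining f = (1/2)^(78/44) ≈ 0.2927.
Accumulation ratio R = 1/(1 − f) ≈ 1/0.7073 ≈ 1.4138.
Single-dose peak C₀ = D/Vd = 1279/202 ≈ 6.332 mcg/mL.
Steady-state peak Cmax,ss = C₀·R ≈ 6.332 × 1.4138 ≈ 8.952 mcg/mL.
Steady-state trough Cmin,ss = Cmax,ss·f ≈ 8.952 × 0.2927 ≈ 2.620 mcg/mL.
Trough 2.6 mcg/mL vs MEC 2 mcg/mL: adequate.

2.6 mcg/mL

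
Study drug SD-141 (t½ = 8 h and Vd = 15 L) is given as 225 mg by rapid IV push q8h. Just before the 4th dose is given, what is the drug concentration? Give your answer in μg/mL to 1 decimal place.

13.1 μg/mL

f = (1/2)^(τ/t½) = (1/2)^(8/8) ≈ 0.5000.
C₀ = D/Vd = 225/15 ≈ 15.000 μg/mL.
Before the 4th dose, 3 doses have been given. Superposition: Cmin = C₀·(f + f² + … + f^3).
≈ 15.000 × (0.5000 + 0.2500 + 0.1250) ≈ 15.000 × 0.8750 ≈ 13.125 μg/mL.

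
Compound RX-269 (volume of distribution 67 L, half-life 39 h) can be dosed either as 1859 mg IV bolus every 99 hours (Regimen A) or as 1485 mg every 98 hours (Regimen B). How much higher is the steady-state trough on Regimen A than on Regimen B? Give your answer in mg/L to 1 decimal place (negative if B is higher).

Regimen A: f = (1/2)^(99/39) ≈ 0.1721; Cmin,ss = (1859/67)·f/(1−f) ≈ 5.768 mg/L.
Regimen B: f = (1/2)^(98/39) ≈ 0.1752; Cmin,ss = (1485/67)·f/(1−f) ≈ 4.708 mg/L.
Difference ≈ 5.768 − 4.708 ≈ 1.060 mg/L.

1.1 mg/L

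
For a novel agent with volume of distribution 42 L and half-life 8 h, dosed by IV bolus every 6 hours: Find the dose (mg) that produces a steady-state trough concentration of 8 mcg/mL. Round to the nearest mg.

229 mg

τ/t½ = 6/8 ≈ 0.75, so f = (1/2)^(6/8) ≈ 0.594604.
Cmin,ss = (D/Vd)·f/(1−f), so D = Cmin,ss·Vd·(1−f)/f.
D = 8 × 42 × (1−f)/f ≈ 8 × 42 × 0.68179 ≈ 229.08 mg.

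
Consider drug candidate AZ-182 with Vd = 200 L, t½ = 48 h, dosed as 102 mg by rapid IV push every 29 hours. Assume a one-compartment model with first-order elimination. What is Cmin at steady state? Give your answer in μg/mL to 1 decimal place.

1.0 μg/mL

τ/t½ = 29/48 ≈ 0.60417, so fraction remaining f = (1/2)^(29/48) ≈ 0.6579.
At steady state, accumulation factor R = 1/(1 − e^(−kτ)) ≈ 2.9231.
Single-dose peak C₀ = D/Vd = 102/200 ≈ 0.510 μg/mL.
Cmax,ss = C₀/(1 − f) ≈ 0.510/0.3421 ≈ 1.491 μg/mL.
Steady-state trough Cmin,ss = Cmax,ss·f ≈ 1.491 × 0.6579 ≈ 0.981 μg/mL.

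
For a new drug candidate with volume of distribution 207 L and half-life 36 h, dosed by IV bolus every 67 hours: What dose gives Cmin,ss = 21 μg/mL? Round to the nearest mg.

11445 mg

τ/t½ = 67/36 ≈ 1.8611, so f = (1/2)^(67/36) ≈ 0.275264.
Cmin,ss = (D/Vd)·f/(1−f), so D = Cmin,ss·Vd·(1−f)/f.
D = 21 × 207 × (1−f)/f ≈ 21 × 207 × 2.63288 ≈ 11445.13 mg.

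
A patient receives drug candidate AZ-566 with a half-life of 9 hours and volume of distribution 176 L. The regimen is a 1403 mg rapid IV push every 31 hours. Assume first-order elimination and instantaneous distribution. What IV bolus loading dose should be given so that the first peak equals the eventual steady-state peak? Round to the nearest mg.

1545 mg

f = (1/2)^(31/9) ≈ 0.091858; accumulation ratio R = 1/(1−f) ≈ 1.10115.
Loading dose to hit Cmax,ss on first dose: D_load = D_maint·R ≈ 1403 × 1.10115 ≈ 1544.91 mg.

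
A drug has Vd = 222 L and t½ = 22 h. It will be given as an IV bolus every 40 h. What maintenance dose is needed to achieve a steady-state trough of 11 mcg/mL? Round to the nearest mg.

τ/t½ = 40/22 ≈ 1.8182, so f = (1/2)^(40/22) ≈ 0.283578.
Cmin,ss = (D/Vd)·f/(1−f), so D = Cmin,ss·Vd·(1−f)/f.
D = 11 × 222 × (1−f)/f ≈ 11 × 222 × 2.52637 ≈ 6169.40 mg.

6169 mg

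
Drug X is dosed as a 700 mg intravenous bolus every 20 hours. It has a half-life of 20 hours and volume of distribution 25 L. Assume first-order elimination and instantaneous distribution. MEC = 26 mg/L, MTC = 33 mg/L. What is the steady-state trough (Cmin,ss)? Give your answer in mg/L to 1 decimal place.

28.0 mg/L

The dosing interval is 1 half-life, so f = 2^(−1) = 0.5.
Accumulation ratio R = 1/(1 − f) = 1/0.5 = 2/1.
Single-dose peak C₀ = D/Vd = 700/25 = 28 mg/L.
Steady-state peak Cmax,ss = C₀·R = 28 × 2/1 ≈ 56.000 mg/L.
Steady-state trough Cmin,ss = Cmax,ss·f ≈ 56.000 × 0.5 ≈ 28.000 mg/L.
Trough 28.0 mg/L vs MEC 26 mg/L: adequate.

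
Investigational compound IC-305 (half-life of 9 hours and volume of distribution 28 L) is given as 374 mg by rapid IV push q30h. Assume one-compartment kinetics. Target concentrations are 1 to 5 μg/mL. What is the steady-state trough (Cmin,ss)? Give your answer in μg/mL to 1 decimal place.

k = ln2/t½ = ln2/9 ≈ 0.077016 h⁻¹; fraction remaining f = e^(−kτ) = e^(−0.077016×30) ≈ 0.0992.
Accumulation ratio R = 1/(1 − f) ≈ 1/0.9008 ≈ 1.1101.
Each bolus raises the concentration by D/Vd = 374/28 ≈ 13.357 μg/mL.
Steady-state peak Cmax,ss = C₀·R ≈ 13.357 × 1.1101 ≈ 14.828 μg/mL.
One interval later, Cmin,ss = Cmax,ss·e^(−kτ) ≈ 14.828 × 0.0992 ≈ 1.471 μg/mL.
Trough 1.5 μg/mL vs MEC 1 μg/mL: adequate.

1.5 μg/mL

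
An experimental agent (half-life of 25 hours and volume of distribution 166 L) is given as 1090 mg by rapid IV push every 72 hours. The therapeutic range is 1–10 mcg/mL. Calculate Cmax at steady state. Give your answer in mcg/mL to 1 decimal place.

Over one 72-h interval, 72/25 ≈ 2.88 half-lives elapse, leaving f ≈ 0.1358 of each dose.
Accumulation ratio R = 1/(1 − f) ≈ 1/0.8642 ≈ 1.1571.
Each bolus raises the concentration by D/Vd = 1090/166 ≈ 6.566 mcg/mL.
Steady-state peak Cmax,ss = C₀·R ≈ 6.566 × 1.1571 ≈ 7.598 mcg/mL.
Peak 7.6 mcg/mL vs MTC 10 mcg/mL: below toxic threshold.

7.6 mcg/mL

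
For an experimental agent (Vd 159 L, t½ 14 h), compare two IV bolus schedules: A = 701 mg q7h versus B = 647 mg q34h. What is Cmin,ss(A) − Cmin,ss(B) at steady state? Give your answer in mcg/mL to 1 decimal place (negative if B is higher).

Regimen A: f = (1/2)^(7/14) ≈ 0.7071; Cmin,ss = (701/159)·f/(1−f) ≈ 10.643 mcg/mL.
Regimen B: f = (1/2)^(34/14) ≈ 0.1857; Cmin,ss = (647/159)·f/(1−f) ≈ 0.928 mcg/mL.
Difference ≈ 10.643 − 0.928 ≈ 9.715 mcg/mL.

9.7 mcg/mL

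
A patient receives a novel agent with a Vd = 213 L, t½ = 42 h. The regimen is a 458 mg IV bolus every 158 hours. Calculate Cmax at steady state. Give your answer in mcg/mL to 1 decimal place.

k = ln2/t½ = ln2/42 ≈ 0.016504 h⁻¹; fraction remaining f = e^(−kτ) = e^(−0.016504×158) ≈ 0.0737.
Accumulation ratio R = 1/(1 − f) ≈ 1/0.9263 ≈ 1.0796.
Each bolus raises the concentration by D/Vd = 458/213 ≈ 2.150 mcg/mL.
Cmax,ss = C₀/(1 − f) ≈ 2.150/0.9263 ≈ 2.321 mcg/mL.

2.3 mcg/mL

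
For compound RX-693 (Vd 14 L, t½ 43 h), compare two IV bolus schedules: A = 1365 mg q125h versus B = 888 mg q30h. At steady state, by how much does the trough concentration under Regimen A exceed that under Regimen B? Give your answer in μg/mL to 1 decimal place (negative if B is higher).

Regimen A: f = (1/2)^(125/43) ≈ 0.1333; Cmin,ss = (1365/14)·f/(1−f) ≈ 14.996 μg/mL.
Regimen B: f = (1/2)^(30/43) ≈ 0.6166; Cmin,ss = (888/14)·f/(1−f) ≈ 102.008 μg/mL.
Difference ≈ 14.996 − 102.008 ≈ -87.012 μg/mL.

-87.0 μg/mL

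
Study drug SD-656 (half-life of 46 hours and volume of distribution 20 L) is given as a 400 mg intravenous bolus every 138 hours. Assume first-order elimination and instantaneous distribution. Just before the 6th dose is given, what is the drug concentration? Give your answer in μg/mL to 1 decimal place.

f = (1/2)^(τ/t½) = (1/2)^(138/46) ≈ 0.1250.
C₀ = D/Vd = 400/20 ≈ 20.000 μg/mL.
Before the 6th dose, 5 doses have been given. Superposition: Cmin = C₀·(f + f² + … + f^5).
≈ 20.000 × (0.1250 + 0.0156 + 0.0020 + 0.0002 + 0.0000) ≈ 20.000 × 0.1428 ≈ 2.856 μg/mL.

2.9 μg/mL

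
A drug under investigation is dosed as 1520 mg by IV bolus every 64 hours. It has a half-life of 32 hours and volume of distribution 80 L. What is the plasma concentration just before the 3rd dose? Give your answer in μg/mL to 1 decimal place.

f = (1/2)^(τ/t½) = (1/2)^(64/32) ≈ 0.2500.
C₀ = D/Vd = 1520/80 ≈ 19.000 μg/mL.
Before the 3rd dose, 2 doses have been given. Superposition: Cmin = C₀·(f + f²).
≈ 19.000 × (0.2500 + 0.0625) ≈ 19.000 × 0.3125 ≈ 5.938 μg/mL.

5.9 μg/mL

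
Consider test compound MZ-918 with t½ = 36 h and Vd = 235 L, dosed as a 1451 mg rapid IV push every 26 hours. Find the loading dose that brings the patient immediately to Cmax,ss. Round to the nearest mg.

3684 mg

f = (1/2)^(26/36) ≈ 0.606163; accumulation ratio R = 1/(1−f) ≈ 2.53912.
Loading dose to hit Cmax,ss on first dose: D_load = D_maint·R ≈ 1451 × 2.53912 ≈ 3684.26 mg.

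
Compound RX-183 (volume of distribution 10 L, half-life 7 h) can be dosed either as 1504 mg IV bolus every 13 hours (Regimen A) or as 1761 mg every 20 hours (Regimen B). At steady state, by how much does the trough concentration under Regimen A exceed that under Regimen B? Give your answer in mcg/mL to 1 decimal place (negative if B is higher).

29.1 mcg/mL

Regimen A: f = (1/2)^(13/7) ≈ 0.2760; Cmin,ss = (1504/10)·f/(1−f) ≈ 57.335 mcg/mL.
Regimen B: f = (1/2)^(20/7) ≈ 0.1380; Cmin,ss = (1761/10)·f/(1−f) ≈ 28.192 mcg/mL.
Difference ≈ 57.335 − 28.192 ≈ 29.143 mcg/mL.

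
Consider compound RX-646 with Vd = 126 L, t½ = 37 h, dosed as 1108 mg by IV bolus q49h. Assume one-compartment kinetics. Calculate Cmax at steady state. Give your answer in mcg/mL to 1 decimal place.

k = ln2/t½ = ln2/37 ≈ 0.018734 h⁻¹; fraction remaining f = e^(−kτ) = e^(−0.018734×49) ≈ 0.3993.
At steady state, accumulation factor R = 1/(1 − e^(−kτ)) ≈ 1.6647.
Single-dose peak C₀ = D/Vd = 1108/126 ≈ 8.794 mcg/mL.
Steady-state peak Cmax,ss = C₀·R ≈ 8.794 × 1.6647 ≈ 14.639 mcg/mL.

14.6 mcg/mL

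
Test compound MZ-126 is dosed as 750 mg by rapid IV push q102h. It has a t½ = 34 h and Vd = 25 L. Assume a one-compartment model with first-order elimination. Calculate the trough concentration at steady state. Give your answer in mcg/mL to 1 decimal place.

τ = 102 h = 3 half-lives, so f = (1/2)^3 = 0.125.
At steady state, R = 1/(1 − 0.125) = 8/7.
Single-dose peak C₀ = D/Vd = 750/25 = 30 mcg/mL.
Steady-state peak Cmax,ss = C₀·R = 30 × 8/7 ≈ 34.286 mcg/mL.
Steady-state trough Cmin,ss = Cmax,ss·f ≈ 34.286 × 0.125 ≈ 4.286 mcg/mL.

4.3 mcg/mL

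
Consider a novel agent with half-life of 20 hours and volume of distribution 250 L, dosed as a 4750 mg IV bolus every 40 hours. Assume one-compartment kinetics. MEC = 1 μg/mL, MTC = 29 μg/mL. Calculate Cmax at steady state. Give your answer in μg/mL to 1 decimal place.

τ = 40 h = 2 half-lives, so f = (1/2)^2 = 0.25.
At steady state, R = 1/(1 − 0.25) = 4/3.
Single-dose peak C₀ = D/Vd = 4750/250 = 19 μg/mL.
Steady-state peak Cmax,ss = C₀·R = 19 × 4/3 ≈ 25.333 μg/mL.
Peak 25.3 μg/mL vs MTC 29 μg/mL: below toxic threshold.

25.3 μg/mL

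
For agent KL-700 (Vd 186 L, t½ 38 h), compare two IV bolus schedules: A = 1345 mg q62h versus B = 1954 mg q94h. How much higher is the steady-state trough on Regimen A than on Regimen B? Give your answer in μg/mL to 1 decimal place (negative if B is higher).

1.1 μg/mL

Regimen A: f = (1/2)^(62/38) ≈ 0.3227; Cmin,ss = (1345/186)·f/(1−f) ≈ 3.445 μg/mL.
Regimen B: f = (1/2)^(94/38) ≈ 0.1800; Cmin,ss = (1954/186)·f/(1−f) ≈ 2.306 μg/mL.
Difference ≈ 3.445 − 2.306 ≈ 1.139 μg/mL.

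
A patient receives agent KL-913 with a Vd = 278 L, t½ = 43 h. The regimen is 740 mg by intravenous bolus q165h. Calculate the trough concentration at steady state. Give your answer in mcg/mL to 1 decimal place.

Over one 165-h interval, 165/43 ≈ 3.8372 half-lives elapse, leaving f ≈ 0.0700 of each dose.
Each bolus raises the concentration by D/Vd = 740/278 ≈ 2.662 mcg/mL.
Steady-state trough Cmin,ss = C₀·f/(1−f) ≈ 2.662 × 0.0700/0.9300 ≈ 0.200 mcg/mL.

0.2 mcg/mL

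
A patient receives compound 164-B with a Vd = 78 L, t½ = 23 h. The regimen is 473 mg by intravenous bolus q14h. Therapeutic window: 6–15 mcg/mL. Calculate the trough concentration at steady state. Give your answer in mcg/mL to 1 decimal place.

τ/t½ = 14/23 ≈ 0.6087, so fraction remaining f = (1/2)^(14/23) ≈ 0.6558.
Accumulation ratio R = 1/(1 − f) ≈ 1/0.3442 ≈ 2.9053.
Each bolus raises the concentration by D/Vd = 473/78 ≈ 6.064 mcg/mL.
Steady-state peak Cmax,ss = C₀·R ≈ 6.064 × 2.9053 ≈ 17.618 mcg/mL.
One interval later, Cmin,ss = Cmax,ss·e^(−kτ) ≈ 17.618 × 0.6558 ≈ 11.554 mcg/mL.
Trough 11.6 mcg/mL vs MEC 6 mcg/mL: adequate.

11.6 mcg/mL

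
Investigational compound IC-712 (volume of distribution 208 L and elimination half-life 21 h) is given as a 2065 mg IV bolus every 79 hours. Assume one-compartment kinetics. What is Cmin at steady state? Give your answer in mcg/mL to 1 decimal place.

k = ln2/t½ = ln2/21 ≈ 0.033007 h⁻¹; fraction remaining f = e^(−kτ) = e^(−0.033007×79) ≈ 0.0737.
Each bolus raises the concentration by D/Vd = 2065/208 ≈ 9.928 mcg/mL.
Steady-state trough Cmin,ss = C₀·f/(1−f) ≈ 9.928 × 0.0737/0.9263 ≈ 0.790 mcg/mL.

0.8 mcg/mL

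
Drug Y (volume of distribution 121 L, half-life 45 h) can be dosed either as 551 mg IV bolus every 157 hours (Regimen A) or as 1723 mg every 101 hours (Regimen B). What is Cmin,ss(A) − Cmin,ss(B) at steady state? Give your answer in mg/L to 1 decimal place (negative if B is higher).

-3.4 mg/L

Regimen A: f = (1/2)^(157/45) ≈ 0.0891; Cmin,ss = (551/121)·f/(1−f) ≈ 0.445 mg/L.
Regimen B: f = (1/2)^(101/45) ≈ 0.2110; Cmin,ss = (1723/121)·f/(1−f) ≈ 3.808 mg/L.
Difference ≈ 0.445 − 3.808 ≈ -3.363 mg/L.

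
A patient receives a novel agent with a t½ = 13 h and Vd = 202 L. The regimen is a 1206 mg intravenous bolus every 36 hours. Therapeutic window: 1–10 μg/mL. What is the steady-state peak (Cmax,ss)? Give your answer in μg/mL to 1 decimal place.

7.0 μg/mL

k = ln2/t½ = ln2/13 ≈ 0.053319 h⁻¹; fraction remaining f = e^(−kτ) = e^(−0.053319×36) ≈ 0.1467.
At steady state, accumulation factor R = 1/(1 − e^(−kτ)) ≈ 1.1719.
Each bolus raises the concentration by D/Vd = 1206/202 ≈ 5.970 μg/mL.
Steady-state peak Cmax,ss = C₀·R ≈ 5.970 × 1.1719 ≈ 6.996 μg/mL.
Peak 7.0 μg/mL vs MTC 10 μg/mL: below toxic threshold.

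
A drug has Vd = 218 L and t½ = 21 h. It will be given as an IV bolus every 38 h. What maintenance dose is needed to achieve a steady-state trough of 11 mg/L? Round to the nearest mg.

τ/t½ = 38/21 ≈ 1.8095, so f = (1/2)^(38/21) ≈ 0.285285.
Cmin,ss = (D/Vd)·f/(1−f), so D = Cmin,ss·Vd·(1−f)/f.
D = 11 × 218 × (1−f)/f ≈ 11 × 218 × 2.50527 ≈ 6007.64 mg.

6008 mg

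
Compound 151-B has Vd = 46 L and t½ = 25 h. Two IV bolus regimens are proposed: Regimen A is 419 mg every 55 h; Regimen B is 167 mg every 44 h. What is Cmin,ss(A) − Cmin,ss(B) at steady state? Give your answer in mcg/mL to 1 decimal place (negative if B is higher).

1.0 mcg/mL

Regimen A: f = (1/2)^(55/25) ≈ 0.2176; Cmin,ss = (419/46)·f/(1−f) ≈ 2.533 mcg/mL.
Regimen B: f = (1/2)^(44/25) ≈ 0.2952; Cmin,ss = (167/46)·f/(1−f) ≈ 1.521 mcg/mL.
Difference ≈ 2.533 − 1.521 ≈ 1.012 mcg/mL.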